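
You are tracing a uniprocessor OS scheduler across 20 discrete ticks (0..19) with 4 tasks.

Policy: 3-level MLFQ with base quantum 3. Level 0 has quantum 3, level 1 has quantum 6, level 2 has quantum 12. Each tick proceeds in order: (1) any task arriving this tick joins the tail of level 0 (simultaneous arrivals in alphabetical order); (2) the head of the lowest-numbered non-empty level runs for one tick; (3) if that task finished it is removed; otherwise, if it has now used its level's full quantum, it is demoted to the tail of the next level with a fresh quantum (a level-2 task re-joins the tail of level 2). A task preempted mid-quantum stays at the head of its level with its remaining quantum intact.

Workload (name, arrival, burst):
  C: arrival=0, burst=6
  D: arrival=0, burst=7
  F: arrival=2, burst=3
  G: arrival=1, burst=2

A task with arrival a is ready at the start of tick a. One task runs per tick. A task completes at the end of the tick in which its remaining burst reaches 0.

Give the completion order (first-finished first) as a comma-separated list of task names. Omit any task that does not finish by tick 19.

completion order = G, F, C, D

t=0: L0/L1/L2 = CD/-/- → run C
t=1: L0/L1/L2 = CDG/-/- → run C
t=2: L0/L1/L2 = CDGF/-/- → run C
t=3: L0/L1/L2 = DGF/C/- → run D
t=4: L0/L1/L2 = DGF/C/- → run D
t=5: L0/L1/L2 = DGF/C/- → run D
t=6: L0/L1/L2 = GF/CD/- → run G
t=7: L0/L1/L2 = GF/CD/- → run G
t=8: L0/L1/L2 = F/CD/- → run F
t=9: L0/L1/L2 = F/CD/- → run F
t=10: L0/L1/L2 = F/CD/- → run F
t=11: L0/L1/L2 = -/CD/- → run C
t=12: L0/L1/L2 = -/CD/- → run C
t=13: L0/L1/L2 = -/CD/- → run C
t=14: L0/L1/L2 = -/D/- → run D
t=15: L0/L1/L2 = -/D/- → run D
t=16: L0/L1/L2 = -/D/- → run D
t=17: L0/L1/L2 = -/D/- → run D
t=18: (idle)
t=19: (idle)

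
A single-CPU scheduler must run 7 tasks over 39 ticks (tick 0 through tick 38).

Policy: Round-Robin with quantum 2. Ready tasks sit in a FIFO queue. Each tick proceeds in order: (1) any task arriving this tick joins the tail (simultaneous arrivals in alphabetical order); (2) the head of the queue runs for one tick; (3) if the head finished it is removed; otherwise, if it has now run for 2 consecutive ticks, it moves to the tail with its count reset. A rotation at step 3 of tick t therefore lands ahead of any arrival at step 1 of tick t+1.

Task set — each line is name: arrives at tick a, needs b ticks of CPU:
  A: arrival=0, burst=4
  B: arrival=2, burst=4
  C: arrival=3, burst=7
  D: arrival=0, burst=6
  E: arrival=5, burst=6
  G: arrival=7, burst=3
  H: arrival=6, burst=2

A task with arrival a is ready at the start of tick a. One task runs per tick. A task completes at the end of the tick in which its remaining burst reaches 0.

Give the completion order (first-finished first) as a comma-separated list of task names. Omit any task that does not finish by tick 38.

t=0: queue=[A,D] q_used=0 → run A
t=1: queue=[A,D] q_used=1 → run A
t=2: queue=[D,A,B] q_used=0 → run D
t=3: queue=[D,A,B,C] q_used=1 → run D
t=4: queue=[A,B,C,D] q_used=0 → run A
t=5: queue=[A,B,C,D,E] q_used=1 → run A
t=6: queue=[B,C,D,E,H] q_used=0 → run B
t=7: queue=[B,C,D,E,H,G] q_used=1 → run B
t=8: queue=[C,D,E,H,G,B] q_used=0 → run C
t=9: queue=[C,D,E,H,G,B] q_used=1 → run C
t=10: queue=[D,E,H,G,B,C] q_used=0 → run D
t=11: queue=[D,E,H,G,B,C] q_used=1 → run D
t=12: queue=[E,H,G,B,C,D] q_used=0 → run E
t=13: queue=[E,H,G,B,C,D] q_used=1 → run E
t=14: queue=[H,G,B,C,D,E] q_used=0 → run H
t=15: queue=[H,G,B,C,D,E] q_used=1 → run H
t=16: queue=[G,B,C,D,E] q_used=0 → run G
t=17: queue=[G,B,C,D,E] q_used=1 → run G
t=18: queue=[B,C,D,E,G] q_used=0 → run B
t=19: queue=[B,C,D,E,G] q_used=1 → run B
t=20: queue=[C,D,E,G] q_used=0 → run C
t=21: queue=[C,D,E,G] q_used=1 → run C
t=22: queue=[D,E,G,C] q_used=0 → run D
t=23: queue=[D,E,G,C] q_used=1 → run D
t=24: queue=[E,G,C] q_used=0 → run E
t=25: queue=[E,G,C] q_used=1 → run E
t=26: queue=[G,C,E] q_used=0 → run G
t=27: queue=[C,E] q_used=0 → run C
t=28: queue=[C,E] q_used=1 → run C
t=29: queue=[E,C] q_used=0 → run E
t=30: queue=[E,C] q_used=1 → run E
t=31: queue=[C] q_used=0 → run C
t=32: (idle)
t=33: (idle)
t=34: (idle)
t=35: (idle)
t=36: (idle)
t=37: (idle)
t=38: (idle)

completion order = A, H, B, D, G, E, C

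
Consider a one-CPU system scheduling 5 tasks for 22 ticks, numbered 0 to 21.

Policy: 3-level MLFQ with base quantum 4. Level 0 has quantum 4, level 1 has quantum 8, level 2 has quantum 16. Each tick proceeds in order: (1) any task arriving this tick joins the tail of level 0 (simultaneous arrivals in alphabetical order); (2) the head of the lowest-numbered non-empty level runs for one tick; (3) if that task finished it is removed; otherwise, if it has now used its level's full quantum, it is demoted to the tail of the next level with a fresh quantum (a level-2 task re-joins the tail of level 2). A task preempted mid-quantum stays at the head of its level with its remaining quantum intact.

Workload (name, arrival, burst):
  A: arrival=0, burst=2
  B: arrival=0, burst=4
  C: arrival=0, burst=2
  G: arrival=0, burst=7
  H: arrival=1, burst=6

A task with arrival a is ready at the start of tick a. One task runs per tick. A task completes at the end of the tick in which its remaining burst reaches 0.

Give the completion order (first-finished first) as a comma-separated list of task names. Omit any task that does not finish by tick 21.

completion order = A, B, C, G, H

t=0: L0/L1/L2 = ABCG/-/- → run A
t=1: L0/L1/L2 = ABCGH/-/- → run A
t=2: L0/L1/L2 = BCGH/-/- → run B
t=3: L0/L1/L2 = BCGH/-/- → run B
t=4: L0/L1/L2 = BCGH/-/- → run B
t=5: L0/L1/L2 = BCGH/-/- → run B
t=6: L0/L1/L2 = CGH/-/- → run C
t=7: L0/L1/L2 = CGH/-/- → run C
t=8: L0/L1/L2 = GH/-/- → run G
t=9: L0/L1/L2 = GH/-/- → run G
t=10: L0/L1/L2 = GH/-/- → run G
t=11: L0/L1/L2 = GH/-/- → run G
t=12: L0/L1/L2 = H/G/- → run H
t=13: L0/L1/L2 = H/G/- → run H
t=14: L0/L1/L2 = H/G/- → run H
t=15: L0/L1/L2 = H/G/- → run H
t=16: L0/L1/L2 = -/GH/- → run G
t=17: L0/L1/L2 = -/GH/- → run G
t=18: L0/L1/L2 = -/GH/- → run G
t=19: L0/L1/L2 = -/H/- → run H
t=20: L0/L1/L2 = -/H/- → run H
t=21: (idle)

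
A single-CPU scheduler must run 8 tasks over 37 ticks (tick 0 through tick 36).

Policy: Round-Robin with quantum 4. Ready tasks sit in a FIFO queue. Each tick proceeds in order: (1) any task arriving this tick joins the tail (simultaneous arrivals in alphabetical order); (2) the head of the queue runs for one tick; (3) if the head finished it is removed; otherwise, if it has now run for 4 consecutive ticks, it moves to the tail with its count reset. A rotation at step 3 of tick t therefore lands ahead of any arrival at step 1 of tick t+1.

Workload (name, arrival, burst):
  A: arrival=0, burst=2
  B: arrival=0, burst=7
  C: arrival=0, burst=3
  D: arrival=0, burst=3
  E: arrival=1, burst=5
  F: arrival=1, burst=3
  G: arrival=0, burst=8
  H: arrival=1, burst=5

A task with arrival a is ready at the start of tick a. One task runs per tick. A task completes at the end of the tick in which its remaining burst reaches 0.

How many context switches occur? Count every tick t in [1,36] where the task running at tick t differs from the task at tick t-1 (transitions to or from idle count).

t=0: queue=[A,B,C,D,G] q_used=0 → run A
t=1: queue=[A,B,C,D,G,E,F,H] q_used=1 → run A
t=2: queue=[B,C,D,G,E,F,H] q_used=0 → run B
t=3: queue=[B,C,D,G,E,F,H] q_used=1 → run B
t=4: queue=[B,C,D,G,E,F,H] q_used=2 → run B
t=5: queue=[B,C,D,G,E,F,H] q_used=3 → run B
t=6: queue=[C,D,G,E,F,H,B] q_used=0 → run C
t=7: queue=[C,D,G,E,F,H,B] q_used=1 → run C
t=8: queue=[C,D,G,E,F,H,B] q_used=2 → run C
t=9: queue=[D,G,E,F,H,B] q_used=0 → run D
t=10: queue=[D,G,E,F,H,B] q_used=1 → run D
t=11: queue=[D,G,E,F,H,B] q_used=2 → run D
t=12: queue=[G,E,F,H,B] q_used=0 → run G
t=13: queue=[G,E,F,H,B] q_used=1 → run G
t=14: queue=[G,E,F,H,B] q_used=2 → run G
t=15: queue=[G,E,F,H,B] q_used=3 → run G
t=16: queue=[E,F,H,B,G] q_used=0 → run E
t=17: queue=[E,F,H,B,G] q_used=1 → run E
t=18: queue=[E,F,H,B,G] q_used=2 → run E
t=19: queue=[E,F,H,B,G] q_used=3 → run E
t=20: queue=[F,H,B,G,E] q_used=0 → run F
t=21: queue=[F,H,B,G,E] q_used=1 → run F
t=22: queue=[F,H,B,G,E] q_used=2 → run F
t=23: queue=[H,B,G,E] q_used=0 → run H
t=24: queue=[H,B,G,E] q_used=1 → run H
t=25: queue=[H,B,G,E] q_used=2 → run H
t=26: queue=[H,B,G,E] q_used=3 → run H
t=27: queue=[B,G,E,H] q_used=0 → run B
t=28: queue=[B,G,E,H] q_used=1 → run B
t=29: queue=[B,G,E,H] q_used=2 → run B
t=30: queue=[G,E,H] q_used=0 → run G
t=31: queue=[G,E,H] q_used=1 → run G
t=32: queue=[G,E,H] q_used=2 → run G
t=33: queue=[G,E,H] q_used=3 → run G
t=34: queue=[E,H] q_used=0 → run E
t=35: queue=[H] q_used=0 → run H
t=36: (idle)

context switches = 12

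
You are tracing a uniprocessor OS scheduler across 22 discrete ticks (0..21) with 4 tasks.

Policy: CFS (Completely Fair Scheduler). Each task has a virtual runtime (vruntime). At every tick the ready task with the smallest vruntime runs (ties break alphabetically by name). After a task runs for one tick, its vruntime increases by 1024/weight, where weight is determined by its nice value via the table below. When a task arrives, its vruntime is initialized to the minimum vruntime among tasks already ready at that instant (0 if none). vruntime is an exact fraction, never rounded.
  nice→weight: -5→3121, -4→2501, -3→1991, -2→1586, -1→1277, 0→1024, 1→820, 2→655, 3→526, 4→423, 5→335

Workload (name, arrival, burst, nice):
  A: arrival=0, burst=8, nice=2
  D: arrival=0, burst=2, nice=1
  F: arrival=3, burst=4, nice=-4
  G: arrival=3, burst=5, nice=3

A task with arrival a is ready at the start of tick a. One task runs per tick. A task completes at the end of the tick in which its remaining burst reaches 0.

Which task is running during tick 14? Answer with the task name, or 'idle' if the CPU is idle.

t=0: vr[A=0 D=0] → run A
t=1: vr[A=1024/655 D=0] → run D
t=2: vr[A=1024/655 D=256/205] → run D
t=3: vr[A=1024/655 F=1024/655 G=1024/655] → run A
t=4: vr[A=2048/655 F=1024/655 G=1024/655] → run F
t=5: vr[A=2048/655 F=3231744/1638155 G=1024/655] → run G
t=6: vr[A=2048/655 F=3231744/1638155 G=604672/172265] → run F
t=7: vr[A=2048/655 F=3902464/1638155 G=604672/172265] → run F
t=8: vr[A=2048/655 F=4573184/1638155 G=604672/172265] → run F
t=9: vr[A=2048/655 G=604672/172265] → run A
t=10: vr[A=3072/655 G=604672/172265] → run G
t=11: vr[A=3072/655 G=940032/172265] → run A
t=12: vr[A=4096/655 G=940032/172265] → run G
t=13: vr[A=4096/655 G=1275392/172265] → run A
t=14: vr[A=1024/131 G=1275392/172265] → run G
t=15: vr[A=1024/131 G=1610752/172265] → run A
t=16: vr[A=6144/655 G=1610752/172265] → run G
t=17: vr[A=6144/655] → run A
t=18: vr[A=7168/655] → run A
t=19: (idle)
t=20: (idle)
t=21: (idle)

running at tick 14 = G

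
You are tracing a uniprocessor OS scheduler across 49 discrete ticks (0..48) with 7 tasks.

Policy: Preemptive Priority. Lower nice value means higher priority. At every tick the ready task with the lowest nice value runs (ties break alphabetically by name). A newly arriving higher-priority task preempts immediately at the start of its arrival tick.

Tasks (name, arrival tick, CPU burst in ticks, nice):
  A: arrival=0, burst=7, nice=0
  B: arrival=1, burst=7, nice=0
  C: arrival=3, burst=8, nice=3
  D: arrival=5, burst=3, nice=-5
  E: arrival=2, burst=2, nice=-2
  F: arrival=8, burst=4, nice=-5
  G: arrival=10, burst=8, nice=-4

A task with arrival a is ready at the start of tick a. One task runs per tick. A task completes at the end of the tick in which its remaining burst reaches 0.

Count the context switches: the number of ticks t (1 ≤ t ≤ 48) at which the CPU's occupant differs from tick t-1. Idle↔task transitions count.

t=0: ready={A} → run A
t=1: ready={A,B} → run A
t=2: ready={A,B,E} → run E
t=3: ready={A,B,C,E} → run E
t=4: ready={A,B,C} → run A
t=5: ready={A,B,C,D} → run D
t=6: ready={A,B,C,D} → run D
t=7: ready={A,B,C,D} → run D
t=8: ready={A,B,C,F} → run F
t=9: ready={A,B,C,F} → run F
t=10: ready={A,B,C,F,G} → run F
t=11: ready={A,B,C,F,G} → run F
t=12: ready={A,B,C,G} → run G
t=13: ready={A,B,C,G} → run G
t=14: ready={A,B,C,G} → run G
t=15: ready={A,B,C,G} → run G
t=16: ready={A,B,C,G} → run G
t=17: ready={A,B,C,G} → run G
t=18: ready={A,B,C,G} → run G
t=19: ready={A,B,C,G} → run G
t=20: ready={A,B,C} → run A
t=21: ready={A,B,C} → run A
t=22: ready={A,B,C} → run A
t=23: ready={A,B,C} → run A
t=24: ready={B,C} → run B
t=25: ready={B,C} → run B
t=26: ready={B,C} → run B
t=27: ready={B,C} → run B
t=28: ready={B,C} → run B
t=29: ready={B,C} → run B
t=30: ready={B,C} → run B
t=31: ready={C} → run C
t=32: ready={C} → run C
t=33: ready={C} → run C
t=34: ready={C} → run C
t=35: ready={C} → run C
t=36: ready={C} → run C
t=37: ready={C} → run C
t=38: ready={C} → run C
t=39: (idle)
t=40: (idle)
t=41: (idle)
t=42: (idle)
t=43: (idle)
t=44: (idle)
t=45: (idle)
t=46: (idle)
t=47: (idle)
t=48: (idle)

context switches = 9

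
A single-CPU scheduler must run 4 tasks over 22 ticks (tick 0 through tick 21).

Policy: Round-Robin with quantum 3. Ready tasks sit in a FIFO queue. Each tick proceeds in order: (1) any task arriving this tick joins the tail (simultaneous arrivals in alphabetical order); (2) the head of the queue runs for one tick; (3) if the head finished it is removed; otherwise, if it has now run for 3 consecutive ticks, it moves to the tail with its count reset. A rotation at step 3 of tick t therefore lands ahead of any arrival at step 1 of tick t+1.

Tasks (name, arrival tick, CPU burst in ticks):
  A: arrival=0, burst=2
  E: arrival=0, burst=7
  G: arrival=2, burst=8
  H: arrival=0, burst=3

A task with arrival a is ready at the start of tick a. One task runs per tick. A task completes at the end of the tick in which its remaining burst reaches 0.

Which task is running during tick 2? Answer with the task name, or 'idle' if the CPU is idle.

running at tick 2 = E

t=0: queue=[A,E,H] q_used=0 → run A
t=1: queue=[A,E,H] q_used=1 → run A
t=2: queue=[E,H,G] q_used=0 → run E
t=3: queue=[E,H,G] q_used=1 → run E
t=4: queue=[E,H,G] q_used=2 → run E
t=5: queue=[H,G,E] q_used=0 → run H
t=6: queue=[H,G,E] q_used=1 → run H
t=7: queue=[H,G,E] q_used=2 → run H
t=8: queue=[G,E] q_used=0 → run G
t=9: queue=[G,E] q_used=1 → run G
t=10: queue=[G,E] q_used=2 → run G
t=11: queue=[E,G] q_used=0 → run E
t=12: queue=[E,G] q_used=1 → run E
t=13: queue=[E,G] q_used=2 → run E
t=14: queue=[G,E] q_used=0 → run G
t=15: queue=[G,E] q_used=1 → run G
t=16: queue=[G,E] q_used=2 → run G
t=17: queue=[E,G] q_used=0 → run E
t=18: queue=[G] q_used=0 → run G
t=19: queue=[G] q_used=1 → run G
t=20: (idle)
t=21: (idle)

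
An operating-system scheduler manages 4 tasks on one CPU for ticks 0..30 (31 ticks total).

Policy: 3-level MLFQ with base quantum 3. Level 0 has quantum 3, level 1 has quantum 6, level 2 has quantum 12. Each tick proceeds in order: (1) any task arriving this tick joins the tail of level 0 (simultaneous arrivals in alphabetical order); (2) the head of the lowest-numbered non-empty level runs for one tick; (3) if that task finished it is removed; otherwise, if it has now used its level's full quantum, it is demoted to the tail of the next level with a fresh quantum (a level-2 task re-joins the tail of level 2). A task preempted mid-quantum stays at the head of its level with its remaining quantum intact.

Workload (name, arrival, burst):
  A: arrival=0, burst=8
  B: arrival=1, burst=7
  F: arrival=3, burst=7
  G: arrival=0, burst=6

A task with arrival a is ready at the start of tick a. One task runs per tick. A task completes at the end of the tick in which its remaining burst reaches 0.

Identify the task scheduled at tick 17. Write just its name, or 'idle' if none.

running at tick 17 = G

t=0: L0/L1/L2 = AG/-/- → run A
t=1: L0/L1/L2 = AGB/-/- → run A
t=2: L0/L1/L2 = AGB/-/- → run A
t=3: L0/L1/L2 = GBF/A/- → run G
t=4: L0/L1/L2 = GBF/A/- → run G
t=5: L0/L1/L2 = GBF/A/- → run G
t=6: L0/L1/L2 = BF/AG/- → run B
t=7: L0/L1/L2 = BF/AG/- → run B
t=8: L0/L1/L2 = BF/AG/- → run B
t=9: L0/L1/L2 = F/AGB/- → run F
t=10: L0/L1/L2 = F/AGB/- → run F
t=11: L0/L1/L2 = F/AGB/- → run F
t=12: L0/L1/L2 = -/AGBF/- → run A
t=13: L0/L1/L2 = -/AGBF/- → run A
t=14: L0/L1/L2 = -/AGBF/- → run A
t=15: L0/L1/L2 = -/AGBF/- → run A
t=16: L0/L1/L2 = -/AGBF/- → run A
t=17: L0/L1/L2 = -/GBF/- → run G
t=18: L0/L1/L2 = -/GBF/- → run G
t=19: L0/L1/L2 = -/GBF/- → run G
t=20: L0/L1/L2 = -/BF/- → run B
t=21: L0/L1/L2 = -/BF/- → run B
t=22: L0/L1/L2 = -/BF/- → run B
t=23: L0/L1/L2 = -/BF/- → run B
t=24: L0/L1/L2 = -/F/- → run F
t=25: L0/L1/L2 = -/F/- → run F
t=26: L0/L1/L2 = -/F/- → run F
t=27: L0/L1/L2 = -/F/- → run F
t=28: (idle)
t=29: (idle)
t=30: (idle)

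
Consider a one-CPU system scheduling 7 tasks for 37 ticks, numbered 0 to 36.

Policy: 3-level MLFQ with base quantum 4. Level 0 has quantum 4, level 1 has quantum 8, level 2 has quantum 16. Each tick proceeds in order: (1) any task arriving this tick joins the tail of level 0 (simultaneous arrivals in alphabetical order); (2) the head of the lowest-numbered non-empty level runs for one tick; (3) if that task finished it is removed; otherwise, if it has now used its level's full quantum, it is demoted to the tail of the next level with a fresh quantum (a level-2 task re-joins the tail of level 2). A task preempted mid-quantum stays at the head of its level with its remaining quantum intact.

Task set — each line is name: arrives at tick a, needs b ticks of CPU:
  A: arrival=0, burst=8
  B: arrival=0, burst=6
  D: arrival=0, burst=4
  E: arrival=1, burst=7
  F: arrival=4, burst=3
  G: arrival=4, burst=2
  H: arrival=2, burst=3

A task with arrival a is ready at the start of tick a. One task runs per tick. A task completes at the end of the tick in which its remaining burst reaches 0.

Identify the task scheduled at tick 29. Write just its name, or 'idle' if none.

running at tick 29 = B

t=0: L0/L1/L2 = ABD/-/- → run A
t=1: L0/L1/L2 = ABDE/-/- → run A
t=2: L0/L1/L2 = ABDEH/-/- → run A
t=3: L0/L1/L2 = ABDEH/-/- → run A
t=4: L0/L1/L2 = BDEHFG/A/- → run B
t=5: L0/L1/L2 = BDEHFG/A/- → run B
t=6: L0/L1/L2 = BDEHFG/A/- → run B
t=7: L0/L1/L2 = BDEHFG/A/- → run B
t=8: L0/L1/L2 = DEHFG/AB/- → run D
t=9: L0/L1/L2 = DEHFG/AB/- → run D
t=10: L0/L1/L2 = DEHFG/AB/- → run D
t=11: L0/L1/L2 = DEHFG/AB/- → run D
t=12: L0/L1/L2 = EHFG/AB/- → run E
t=13: L0/L1/L2 = EHFG/AB/- → run E
t=14: L0/L1/L2 = EHFG/AB/- → run E
t=15: L0/L1/L2 = EHFG/AB/- → run E
t=16: L0/L1/L2 = HFG/ABE/- → run H
t=17: L0/L1/L2 = HFG/ABE/- → run H
t=18: L0/L1/L2 = HFG/ABE/- → run H
t=19: L0/L1/L2 = FG/ABE/- → run F
t=20: L0/L1/L2 = FG/ABE/- → run F
t=21: L0/L1/L2 = FG/ABE/- → run F
t=22: L0/L1/L2 = G/ABE/- → run G
t=23: L0/L1/L2 = G/ABE/- → run G
t=24: L0/L1/L2 = -/ABE/- → run A
t=25: L0/L1/L2 = -/ABE/- → run A
t=26: L0/L1/L2 = -/ABE/- → run A
t=27: L0/L1/L2 = -/ABE/- → run A
t=28: L0/L1/L2 = -/BE/- → run B
t=29: L0/L1/L2 = -/BE/- → run B
t=30: L0/L1/L2 = -/E/- → run E
t=31: L0/L1/L2 = -/E/- → run E
t=32: L0/L1/L2 = -/E/- → run E
t=33: (idle)
t=34: (idle)
t=35: (idle)
t=36: (idle)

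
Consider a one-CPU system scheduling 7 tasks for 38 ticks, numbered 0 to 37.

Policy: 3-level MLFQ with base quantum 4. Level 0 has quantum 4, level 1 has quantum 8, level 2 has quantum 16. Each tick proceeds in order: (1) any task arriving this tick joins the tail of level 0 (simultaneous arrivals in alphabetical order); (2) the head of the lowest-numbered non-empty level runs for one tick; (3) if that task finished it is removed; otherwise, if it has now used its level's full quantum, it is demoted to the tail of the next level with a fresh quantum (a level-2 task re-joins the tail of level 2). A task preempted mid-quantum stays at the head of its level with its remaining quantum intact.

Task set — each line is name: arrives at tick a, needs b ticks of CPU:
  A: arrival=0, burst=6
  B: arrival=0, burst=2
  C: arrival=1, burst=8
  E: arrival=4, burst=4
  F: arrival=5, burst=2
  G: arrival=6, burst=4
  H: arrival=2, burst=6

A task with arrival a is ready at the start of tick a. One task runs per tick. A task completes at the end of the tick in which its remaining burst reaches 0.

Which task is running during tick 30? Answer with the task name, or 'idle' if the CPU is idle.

t=0: L0/L1/L2 = AB/-/- → run A
t=1: L0/L1/L2 = ABC/-/- → run A
t=2: L0/L1/L2 = ABCH/-/- → run A
t=3: L0/L1/L2 = ABCH/-/- → run A
t=4: L0/L1/L2 = BCHE/A/- → run B
t=5: L0/L1/L2 = BCHEF/A/- → run B
t=6: L0/L1/L2 = CHEFG/A/- → run C
t=7: L0/L1/L2 = CHEFG/A/- → run C
t=8: L0/L1/L2 = CHEFG/A/- → run C
t=9: L0/L1/L2 = CHEFG/A/- → run C
t=10: L0/L1/L2 = HEFG/AC/- → run H
t=11: L0/L1/L2 = HEFG/AC/- → run H
t=12: L0/L1/L2 = HEFG/AC/- → run H
t=13: L0/L1/L2 = HEFG/AC/- → run H
t=14: L0/L1/L2 = EFG/ACH/- → run E
t=15: L0/L1/L2 = EFG/ACH/- → run E
t=16: L0/L1/L2 = EFG/ACH/- → run E
t=17: L0/L1/L2 = EFG/ACH/- → run E
t=18: L0/L1/L2 = FG/ACH/- → run F
t=19: L0/L1/L2 = FG/ACH/- → run F
t=20: L0/L1/L2 = G/ACH/- → run G
t=21: L0/L1/L2 = G/ACH/- → run G
t=22: L0/L1/L2 = G/ACH/- → run G
t=23: L0/L1/L2 = G/ACH/- → run G
t=24: L0/L1/L2 = -/ACH/- → run A
t=25: L0/L1/L2 = -/ACH/- → run A
t=26: L0/L1/L2 = -/CH/- → run C
t=27: L0/L1/L2 = -/CH/- → run C
t=28: L0/L1/L2 = -/CH/- → run C
t=29: L0/L1/L2 = -/CH/- → run C
t=30: L0/L1/L2 = -/H/- → run H
t=31: L0/L1/L2 = -/H/- → run H
t=32: (idle)
t=33: (idle)
t=34: (idle)
t=35: (idle)
t=36: (idle)
t=37: (idle)

running at tick 30 = H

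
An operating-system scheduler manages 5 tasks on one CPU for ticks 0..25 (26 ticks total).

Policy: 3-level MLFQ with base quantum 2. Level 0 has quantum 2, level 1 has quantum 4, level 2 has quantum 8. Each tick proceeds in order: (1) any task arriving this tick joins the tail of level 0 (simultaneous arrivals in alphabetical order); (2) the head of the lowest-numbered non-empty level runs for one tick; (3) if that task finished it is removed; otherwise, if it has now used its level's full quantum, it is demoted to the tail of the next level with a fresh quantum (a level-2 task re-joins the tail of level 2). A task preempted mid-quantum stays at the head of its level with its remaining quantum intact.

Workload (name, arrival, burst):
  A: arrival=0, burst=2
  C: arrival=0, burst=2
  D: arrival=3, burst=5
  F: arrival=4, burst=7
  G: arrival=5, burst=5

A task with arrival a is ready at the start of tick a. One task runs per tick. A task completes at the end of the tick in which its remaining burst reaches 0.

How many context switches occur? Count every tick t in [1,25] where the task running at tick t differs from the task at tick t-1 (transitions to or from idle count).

context switches = 9

t=0: L0/L1/L2 = AC/-/- → run A
t=1: L0/L1/L2 = AC/-/- → run A
t=2: L0/L1/L2 = C/-/- → run C
t=3: L0/L1/L2 = CD/-/- → run C
t=4: L0/L1/L2 = DF/-/- → run D
t=5: L0/L1/L2 = DFG/-/- → run D
t=6: L0/L1/L2 = FG/D/- → run F
t=7: L0/L1/L2 = FG/D/- → run F
t=8: L0/L1/L2 = G/DF/- → run G
t=9: L0/L1/L2 = G/DF/- → run G
t=10: L0/L1/L2 = -/DFG/- → run D
t=11: L0/L1/L2 = -/DFG/- → run D
t=12: L0/L1/L2 = -/DFG/- → run D
t=13: L0/L1/L2 = -/FG/- → run F
t=14: L0/L1/L2 = -/FG/- → run F
t=15: L0/L1/L2 = -/FG/- → run F
t=16: L0/L1/L2 = -/FG/- → run F
t=17: L0/L1/L2 = -/G/F → run G
t=18: L0/L1/L2 = -/G/F → run G
t=19: L0/L1/L2 = -/G/F → run G
t=20: L0/L1/L2 = -/-/F → run F
t=21: (idle)
t=22: (idle)
t=23: (idle)
t=24: (idle)
t=25: (idle)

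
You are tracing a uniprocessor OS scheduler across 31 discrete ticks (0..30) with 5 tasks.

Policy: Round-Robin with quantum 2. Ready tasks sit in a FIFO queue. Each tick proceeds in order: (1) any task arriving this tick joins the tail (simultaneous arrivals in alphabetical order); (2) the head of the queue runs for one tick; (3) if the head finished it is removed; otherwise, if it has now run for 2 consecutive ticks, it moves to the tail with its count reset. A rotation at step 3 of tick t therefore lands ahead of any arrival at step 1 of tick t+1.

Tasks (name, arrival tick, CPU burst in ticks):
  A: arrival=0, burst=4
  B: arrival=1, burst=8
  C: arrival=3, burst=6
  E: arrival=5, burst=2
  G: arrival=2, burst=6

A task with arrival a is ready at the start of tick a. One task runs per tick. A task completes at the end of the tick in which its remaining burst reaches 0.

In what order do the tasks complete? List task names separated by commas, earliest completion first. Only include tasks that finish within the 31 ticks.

t=0: queue=[A] q_used=0 → run A
t=1: queue=[A,B] q_used=1 → run A
t=2: queue=[B,A,G] q_used=0 → run B
t=3: queue=[B,A,G,C] q_used=1 → run B
t=4: queue=[A,G,C,B] q_used=0 → run A
t=5: queue=[A,G,C,B,E] q_used=1 → run A
t=6: queue=[G,C,B,E] q_used=0 → run G
t=7: queue=[G,C,B,E] q_used=1 → run G
t=8: queue=[C,B,E,G] q_used=0 → run C
t=9: queue=[C,B,E,G] q_used=1 → run C
t=10: queue=[B,E,G,C] q_used=0 → run B
t=11: queue=[B,E,G,C] q_used=1 → run B
t=12: queue=[E,G,C,B] q_used=0 → run E
t=13: queue=[E,G,C,B] q_used=1 → run E
t=14: queue=[G,C,B] q_used=0 → run G
t=15: queue=[G,C,B] q_used=1 → run G
t=16: queue=[C,B,G] q_used=0 → run C
t=17: queue=[C,B,G] q_used=1 → run C
t=18: queue=[B,G,C] q_used=0 → run B
t=19: queue=[B,G,C] q_used=1 → run B
t=20: queue=[G,C,B] q_used=0 → run G
t=21: queue=[G,C,B] q_used=1 → run G
t=22: queue=[C,B] q_used=0 → run C
t=23: queue=[C,B] q_used=1 → run C
t=24: queue=[B] q_used=0 → run B
t=25: queue=[B] q_used=1 → run B
t=26: (idle)
t=27: (idle)
t=28: (idle)
t=29: (idle)
t=30: (idle)

completion order = A, E, G, C, B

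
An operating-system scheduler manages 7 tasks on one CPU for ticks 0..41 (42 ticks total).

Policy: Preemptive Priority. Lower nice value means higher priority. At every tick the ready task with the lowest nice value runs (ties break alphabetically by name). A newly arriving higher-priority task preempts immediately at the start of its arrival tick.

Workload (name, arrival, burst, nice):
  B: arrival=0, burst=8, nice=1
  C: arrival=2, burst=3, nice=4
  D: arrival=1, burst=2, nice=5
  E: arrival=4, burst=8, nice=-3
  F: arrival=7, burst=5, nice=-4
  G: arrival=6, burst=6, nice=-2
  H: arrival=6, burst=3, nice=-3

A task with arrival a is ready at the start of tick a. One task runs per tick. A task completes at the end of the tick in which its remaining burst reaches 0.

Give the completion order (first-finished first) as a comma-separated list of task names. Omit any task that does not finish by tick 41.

t=0: ready={B} → run B
t=1: ready={B,D} → run B
t=2: ready={B,C,D} → run B
t=3: ready={B,C,D} → run B
t=4: ready={B,C,D,E} → run E
t=5: ready={B,C,D,E} → run E
t=6: ready={B,C,D,E,G,H} → run E
t=7: ready={B,C,D,E,F,G,H} → run F
t=8: ready={B,C,D,E,F,G,H} → run F
t=9: ready={B,C,D,E,F,G,H} → run F
t=10: ready={B,C,D,E,F,G,H} → run F
t=11: ready={B,C,D,E,F,G,H} → run F
t=12: ready={B,C,D,E,G,H} → run E
t=13: ready={B,C,D,E,G,H} → run E
t=14: ready={B,C,D,E,G,H} → run E
t=15: ready={B,C,D,E,G,H} → run E
t=16: ready={B,C,D,E,G,H} → run E
t=17: ready={B,C,D,G,H} → run H
t=18: ready={B,C,D,G,H} → run H
t=19: ready={B,C,D,G,H} → run H
t=20: ready={B,C,D,G} → run G
t=21: ready={B,C,D,G} → run G
t=22: ready={B,C,D,G} → run G
t=23: ready={B,C,D,G} → run G
t=24: ready={B,C,D,G} → run G
t=25: ready={B,C,D,G} → run G
t=26: ready={B,C,D} → run B
t=27: ready={B,C,D} → run B
t=28: ready={B,C,D} → run B
t=29: ready={B,C,D} → run B
t=30: ready={C,D} → run C
t=31: ready={C,D} → run C
t=32: ready={C,D} → run C
t=33: ready={D} → run D
t=34: ready={D} → run D
t=35: (idle)
t=36: (idle)
t=37: (idle)
t=38: (idle)
t=39: (idle)
t=40: (idle)
t=41: (idle)

completion order = F, E, H, G, B, C, D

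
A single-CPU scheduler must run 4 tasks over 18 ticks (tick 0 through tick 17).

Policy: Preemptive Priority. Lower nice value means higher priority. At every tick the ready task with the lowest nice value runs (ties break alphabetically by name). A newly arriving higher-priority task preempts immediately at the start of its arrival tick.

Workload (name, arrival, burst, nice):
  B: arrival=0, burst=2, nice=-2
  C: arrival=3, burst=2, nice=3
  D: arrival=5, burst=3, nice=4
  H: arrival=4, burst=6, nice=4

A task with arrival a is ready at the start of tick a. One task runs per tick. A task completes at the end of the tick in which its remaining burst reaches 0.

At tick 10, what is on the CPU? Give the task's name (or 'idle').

running at tick 10 = H

t=0: ready={B} → run B
t=1: ready={B} → run B
t=2: (idle)
t=3: ready={C} → run C
t=4: ready={C,H} → run C
t=5: ready={D,H} → run D
t=6: ready={D,H} → run D
t=7: ready={D,H} → run D
t=8: ready={H} → run H
t=9: ready={H} → run H
t=10: ready={H} → run H
t=11: ready={H} → run H
t=12: ready={H} → run H
t=13: ready={H} → run H
t=14: (idle)
t=15: (idle)
t=16: (idle)
t=17: (idle)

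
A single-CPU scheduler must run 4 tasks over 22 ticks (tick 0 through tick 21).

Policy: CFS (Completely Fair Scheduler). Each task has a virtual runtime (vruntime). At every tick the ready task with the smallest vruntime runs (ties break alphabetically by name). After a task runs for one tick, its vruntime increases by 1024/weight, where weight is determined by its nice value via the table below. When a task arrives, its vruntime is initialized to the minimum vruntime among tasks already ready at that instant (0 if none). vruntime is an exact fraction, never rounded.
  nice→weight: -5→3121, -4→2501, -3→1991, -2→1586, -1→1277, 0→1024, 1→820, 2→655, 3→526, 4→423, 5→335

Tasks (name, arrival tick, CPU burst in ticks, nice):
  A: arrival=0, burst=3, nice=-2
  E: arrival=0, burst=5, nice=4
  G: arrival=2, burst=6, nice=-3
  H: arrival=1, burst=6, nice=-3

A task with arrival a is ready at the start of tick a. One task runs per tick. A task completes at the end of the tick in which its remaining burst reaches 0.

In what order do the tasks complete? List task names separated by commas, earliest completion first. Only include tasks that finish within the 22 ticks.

t=0: vr[A=0 E=0] → run A
t=1: vr[A=512/793 E=0 H=0] → run E
t=2: vr[A=512/793 E=1024/423 G=0 H=0] → run G
t=3: vr[A=512/793 E=1024/423 G=1024/1991 H=0] → run H
t=4: vr[A=512/793 E=1024/423 G=1024/1991 H=1024/1991] → run G
t=5: vr[A=512/793 E=1024/423 G=2048/1991 H=1024/1991] → run H
t=6: vr[A=512/793 E=1024/423 G=2048/1991 H=2048/1991] → run A
t=7: vr[A=1024/793 E=1024/423 G=2048/1991 H=2048/1991] → run G
t=8: vr[A=1024/793 E=1024/423 G=3072/1991 H=2048/1991] → run H
t=9: vr[A=1024/793 E=1024/423 G=3072/1991 H=3072/1991] → run A
t=10: vr[E=1024/423 G=3072/1991 H=3072/1991] → run G
t=11: vr[E=1024/423 G=4096/1991 H=3072/1991] → run H
t=12: vr[E=1024/423 G=4096/1991 H=4096/1991] → run G
t=13: vr[E=1024/423 G=5120/1991 H=4096/1991] → run H
t=14: vr[E=1024/423 G=5120/1991 H=5120/1991] → run E
t=15: vr[E=2048/423 G=5120/1991 H=5120/1991] → run G
t=16: vr[E=2048/423 H=5120/1991] → run H
t=17: vr[E=2048/423] → run E
t=18: vr[E=1024/141] → run E
t=19: vr[E=4096/423] → run E
t=20: (idle)
t=21: (idle)

completion order = A, G, H, E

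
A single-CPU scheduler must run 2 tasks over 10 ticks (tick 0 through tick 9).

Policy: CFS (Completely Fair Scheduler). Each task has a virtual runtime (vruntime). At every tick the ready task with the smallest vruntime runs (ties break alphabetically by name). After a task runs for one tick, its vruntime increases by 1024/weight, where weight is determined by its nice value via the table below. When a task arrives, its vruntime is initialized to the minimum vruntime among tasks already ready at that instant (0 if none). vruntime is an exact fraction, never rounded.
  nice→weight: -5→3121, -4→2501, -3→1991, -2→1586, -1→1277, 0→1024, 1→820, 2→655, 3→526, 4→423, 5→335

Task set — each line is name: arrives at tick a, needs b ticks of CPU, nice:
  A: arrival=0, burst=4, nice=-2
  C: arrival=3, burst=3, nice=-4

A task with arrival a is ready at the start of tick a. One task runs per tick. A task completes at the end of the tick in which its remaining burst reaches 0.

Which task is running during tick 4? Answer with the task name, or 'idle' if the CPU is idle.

running at tick 4 = C

t=0: vr[A=0] → run A
t=1: vr[A=512/793] → run A
t=2: vr[A=1024/793] → run A
t=3: vr[A=1536/793 C=1536/793] → run A
t=4: vr[C=1536/793] → run C
t=5: vr[C=76288/32513] → run C
t=6: vr[C=89600/32513] → run C
t=7: (idle)
t=8: (idle)
t=9: (idle)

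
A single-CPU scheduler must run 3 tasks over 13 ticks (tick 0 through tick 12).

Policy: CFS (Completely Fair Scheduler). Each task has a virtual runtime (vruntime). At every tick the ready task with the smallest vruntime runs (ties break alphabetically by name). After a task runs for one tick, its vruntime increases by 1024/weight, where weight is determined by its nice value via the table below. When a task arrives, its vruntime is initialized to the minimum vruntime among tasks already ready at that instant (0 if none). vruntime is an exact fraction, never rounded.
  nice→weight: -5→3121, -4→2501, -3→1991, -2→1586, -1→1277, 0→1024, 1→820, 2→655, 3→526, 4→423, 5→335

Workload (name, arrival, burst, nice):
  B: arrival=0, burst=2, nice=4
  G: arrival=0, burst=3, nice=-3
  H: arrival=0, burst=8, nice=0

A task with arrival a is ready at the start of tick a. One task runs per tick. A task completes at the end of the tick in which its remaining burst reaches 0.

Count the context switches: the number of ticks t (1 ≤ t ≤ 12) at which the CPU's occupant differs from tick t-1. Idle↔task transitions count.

context switches = 8

t=0: vr[B=0 G=0 H=0] → run B
t=1: vr[B=1024/423 G=0 H=0] → run G
t=2: vr[B=1024/423 G=1024/1991 H=0] → run H
t=3: vr[B=1024/423 G=1024/1991 H=1] → run G
t=4: vr[B=1024/423 G=2048/1991 H=1] → run H
t=5: vr[B=1024/423 G=2048/1991 H=2] → run G
t=6: vr[B=1024/423 H=2] → run H
t=7: vr[B=1024/423 H=3] → run B
t=8: vr[H=3] → run H
t=9: vr[H=4] → run H
t=10: vr[H=5] → run H
t=11: vr[H=6] → run H
t=12: vr[H=7] → run H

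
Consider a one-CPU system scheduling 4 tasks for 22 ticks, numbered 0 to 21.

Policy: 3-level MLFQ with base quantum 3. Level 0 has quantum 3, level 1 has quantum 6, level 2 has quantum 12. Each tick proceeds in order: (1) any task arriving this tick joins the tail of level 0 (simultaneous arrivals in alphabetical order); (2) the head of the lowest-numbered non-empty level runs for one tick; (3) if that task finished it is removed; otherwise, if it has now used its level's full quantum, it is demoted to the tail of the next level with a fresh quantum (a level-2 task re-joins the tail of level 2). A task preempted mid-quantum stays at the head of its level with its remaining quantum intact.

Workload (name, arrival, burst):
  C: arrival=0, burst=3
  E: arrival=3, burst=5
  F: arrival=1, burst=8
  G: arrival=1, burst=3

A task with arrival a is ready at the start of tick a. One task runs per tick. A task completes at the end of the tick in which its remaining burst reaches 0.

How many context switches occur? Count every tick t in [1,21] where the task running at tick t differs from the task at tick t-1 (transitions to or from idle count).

t=0: L0/L1/L2 = C/-/- → run C
t=1: L0/L1/L2 = CFG/-/- → run C
t=2: L0/L1/L2 = CFG/-/- → run C
t=3: L0/L1/L2 = FGE/-/- → run F
t=4: L0/L1/L2 = FGE/-/- → run F
t=5: L0/L1/L2 = FGE/-/- → run F
t=6: L0/L1/L2 = GE/F/- → run G
t=7: L0/L1/L2 = GE/F/- → run G
t=8: L0/L1/L2 = GE/F/- → run G
t=9: L0/L1/L2 = E/F/- → run E
t=10: L0/L1/L2 = E/F/- → run E
t=11: L0/L1/L2 = E/F/- → run E
t=12: L0/L1/L2 = -/FE/- → run F
t=13: L0/L1/L2 = -/FE/- → run F
t=14: L0/L1/L2 = -/FE/- → run F
t=15: L0/L1/L2 = -/FE/- → run F
t=16: L0/L1/L2 = -/FE/- → run F
t=17: L0/L1/L2 = -/E/- → run E
t=18: L0/L1/L2 = -/E/- → run E
t=19: (idle)
t=20: (idle)
t=21: (idle)

context switches = 6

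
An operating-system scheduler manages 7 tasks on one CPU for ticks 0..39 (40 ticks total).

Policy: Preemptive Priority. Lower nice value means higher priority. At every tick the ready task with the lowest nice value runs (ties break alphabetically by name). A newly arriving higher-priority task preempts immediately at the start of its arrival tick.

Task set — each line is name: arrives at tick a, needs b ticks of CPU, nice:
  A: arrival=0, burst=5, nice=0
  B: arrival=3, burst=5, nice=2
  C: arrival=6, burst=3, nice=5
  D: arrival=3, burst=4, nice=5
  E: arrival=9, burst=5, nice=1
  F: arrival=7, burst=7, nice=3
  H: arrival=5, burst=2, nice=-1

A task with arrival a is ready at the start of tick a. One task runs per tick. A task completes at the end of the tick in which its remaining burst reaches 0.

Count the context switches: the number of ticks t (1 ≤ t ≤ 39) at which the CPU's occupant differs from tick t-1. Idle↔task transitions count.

context switches = 8

t=0: ready={A} → run A
t=1: ready={A} → run A
t=2: ready={A} → run A
t=3: ready={A,B,D} → run A
t=4: ready={A,B,D} → run A
t=5: ready={B,D,H} → run H
t=6: ready={B,C,D,H} → run H
t=7: ready={B,C,D,F} → run B
t=8: ready={B,C,D,F} → run B
t=9: ready={B,C,D,E,F} → run E
t=10: ready={B,C,D,E,F} → run E
t=11: ready={B,C,D,E,F} → run E
t=12: ready={B,C,D,E,F} → run E
t=13: ready={B,C,D,E,F} → run E
t=14: ready={B,C,D,F} → run B
t=15: ready={B,C,D,F} → run B
t=16: ready={B,C,D,F} → run B
t=17: ready={C,D,F} → run F
t=18: ready={C,D,F} → run F
t=19: ready={C,D,F} → run F
t=20: ready={C,D,F} → run F
t=21: ready={C,D,F} → run F
t=22: ready={C,D,F} → run F
t=23: ready={C,D,F} → run F
t=24: ready={C,D} → run C
t=25: ready={C,D} → run C
t=26: ready={C,D} → run C
t=27: ready={D} → run D
t=28: ready={D} → run D
t=29: ready={D} → run D
t=30: ready={D} → run D
t=31: (idle)
t=32: (idle)
t=33: (idle)
t=34: (idle)
t=35: (idle)
t=36: (idle)
t=37: (idle)
t=38: (idle)
t=39: (idle)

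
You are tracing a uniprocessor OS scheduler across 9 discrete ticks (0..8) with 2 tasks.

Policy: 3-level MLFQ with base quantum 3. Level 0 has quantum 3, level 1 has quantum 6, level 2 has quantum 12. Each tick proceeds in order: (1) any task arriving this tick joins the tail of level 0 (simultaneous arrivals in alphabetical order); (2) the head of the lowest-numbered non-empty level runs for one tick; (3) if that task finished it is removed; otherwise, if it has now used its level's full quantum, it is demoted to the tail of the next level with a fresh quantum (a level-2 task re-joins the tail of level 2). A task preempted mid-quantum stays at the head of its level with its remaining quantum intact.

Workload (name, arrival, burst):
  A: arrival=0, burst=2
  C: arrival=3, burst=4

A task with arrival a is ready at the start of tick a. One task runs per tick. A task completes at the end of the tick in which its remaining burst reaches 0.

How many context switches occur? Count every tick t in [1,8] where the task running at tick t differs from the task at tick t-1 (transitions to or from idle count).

t=0: L0/L1/L2 = A/-/- → run A
t=1: L0/L1/L2 = A/-/- → run A
t=2: (idle)
t=3: L0/L1/L2 = C/-/- → run C
t=4: L0/L1/L2 = C/-/- → run C
t=5: L0/L1/L2 = C/-/- → run C
t=6: L0/L1/L2 = -/C/- → run C
t=7: (idle)
t=8: (idle)

context switches = 3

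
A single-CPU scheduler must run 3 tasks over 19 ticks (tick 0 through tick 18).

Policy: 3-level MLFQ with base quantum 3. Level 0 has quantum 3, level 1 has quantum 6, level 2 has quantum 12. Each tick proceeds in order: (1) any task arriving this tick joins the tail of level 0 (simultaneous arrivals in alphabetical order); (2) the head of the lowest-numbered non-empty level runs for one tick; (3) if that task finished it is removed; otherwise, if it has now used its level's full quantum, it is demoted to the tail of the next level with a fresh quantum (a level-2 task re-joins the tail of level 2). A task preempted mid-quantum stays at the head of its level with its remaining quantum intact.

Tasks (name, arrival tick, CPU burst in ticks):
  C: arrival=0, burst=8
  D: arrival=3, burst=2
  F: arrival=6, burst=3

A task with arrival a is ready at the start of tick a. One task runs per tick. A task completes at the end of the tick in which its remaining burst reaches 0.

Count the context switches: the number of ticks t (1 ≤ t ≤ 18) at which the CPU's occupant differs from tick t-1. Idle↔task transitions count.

t=0: L0/L1/L2 = C/-/- → run C
t=1: L0/L1/L2 = C/-/- → run C
t=2: L0/L1/L2 = C/-/- → run C
t=3: L0/L1/L2 = D/C/- → run D
t=4: L0/L1/L2 = D/C/- → run D
t=5: L0/L1/L2 = -/C/- → run C
t=6: L0/L1/L2 = F/C/- → run F
t=7: L0/L1/L2 = F/C/- → run F
t=8: L0/L1/L2 = F/C/- → run F
t=9: L0/L1/L2 = -/C/- → run C
t=10: L0/L1/L2 = -/C/- → run C
t=11: L0/L1/L2 = -/C/- → run C
t=12: L0/L1/L2 = -/C/- → run C
t=13: (idle)
t=14: (idle)
t=15: (idle)
t=16: (idle)
t=17: (idle)
t=18: (idle)

context switches = 5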